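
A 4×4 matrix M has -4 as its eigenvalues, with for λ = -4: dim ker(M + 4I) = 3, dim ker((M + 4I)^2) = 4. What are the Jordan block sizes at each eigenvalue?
λ = -4: successive nullity increments [3, 1] count blocks of size ≥ k; block sizes are [2, 1, 1].

Jordan blocks: (-4, 2), (-4, 1), (-4, 1)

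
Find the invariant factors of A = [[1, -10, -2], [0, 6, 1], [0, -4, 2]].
The Jordan structure of A has elementary divisors (x - 1), (x - 4)^2. Arranging the block sizes at each eigenvalue in decreasing order and taking row products gives the invariant factors.

Invariant factors (smallest first, each dividing the next): (x - 4)^2(x - 1).

Check: the last factor (x - 4)^2(x - 1) is the minimal polynomial, and the product (x - 4)^2(x - 1) is the characteristic polynomial.

(x - 4)^2(x - 1)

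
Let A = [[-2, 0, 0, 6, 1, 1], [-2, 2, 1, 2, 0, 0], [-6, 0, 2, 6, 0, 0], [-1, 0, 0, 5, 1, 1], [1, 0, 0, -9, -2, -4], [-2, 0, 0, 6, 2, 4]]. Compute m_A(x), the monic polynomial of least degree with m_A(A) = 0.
m_A(x) = (x - 2)^2(x + 1)

The characteristic polynomial factors as (x - 2)^5(x + 1). The minimal polynomial is ∏(x - λ)^{k_λ} where k_λ is the size of the largest Jordan block at λ.

For λ = -1: rank(A + I) = 5, and the largest Jordan block has size 1 (the smallest k with rank((A + I)^k) = rank((A + I)^(k+1))).
For λ = 2: rank(A - 2I) = 3, and the largest Jordan block has size 2 (the smallest k with rank((A - 2I)^k) = rank((A - 2I)^(k+1))).

So m_A(x) = (x - 2)^2(x + 1).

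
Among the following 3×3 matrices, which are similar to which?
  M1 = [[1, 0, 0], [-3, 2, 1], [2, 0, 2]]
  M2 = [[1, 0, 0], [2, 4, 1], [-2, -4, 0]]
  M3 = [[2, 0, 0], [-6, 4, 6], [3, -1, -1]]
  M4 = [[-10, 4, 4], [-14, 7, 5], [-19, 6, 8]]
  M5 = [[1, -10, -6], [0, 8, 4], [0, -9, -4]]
Characteristic polynomials: χ_{M1} = (x - 2)^2(x - 1), χ_{M2} = (x - 2)^2(x - 1), χ_{M3} = (x - 2)^2(x - 1), χ_{M4} = (x - 2)^2(x - 1), χ_{M5} = (x - 2)^2(x - 1).

{M1, M2, M4, M5}: invariant factors (x - 2)^2(x - 1).

{M3}: invariant factors x - 2, (x - 2)(x - 1).

Matrices are similar if and only if their invariant-factor lists agree; the partition into similarity classes is {M1, M2, M4, M5}, {M3}.

2 classes: {M1, M2, M4, M5}, {M3}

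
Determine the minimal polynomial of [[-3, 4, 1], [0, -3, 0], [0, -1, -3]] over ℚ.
m_A(x) = (x + 3)^3

The characteristic polynomial factors as (x + 3)^3. The minimal polynomial is ∏(x - λ)^{k_λ} where k_λ is the size of the largest Jordan block at λ.

For λ = -3: rank(A + 3I) = 2, and the largest Jordan block has size 3 (the smallest k with rank((A + 3I)^k) = rank((A + 3I)^(k+1))).

So m_A(x) = (x + 3)^3.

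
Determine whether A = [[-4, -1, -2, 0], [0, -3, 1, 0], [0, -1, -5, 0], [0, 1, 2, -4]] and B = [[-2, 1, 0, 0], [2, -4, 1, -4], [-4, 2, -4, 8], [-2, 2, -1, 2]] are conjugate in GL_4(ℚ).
trace(A) = -16 but trace(B) = -8. The trace is a similarity invariant, so A and B are not similar.

No.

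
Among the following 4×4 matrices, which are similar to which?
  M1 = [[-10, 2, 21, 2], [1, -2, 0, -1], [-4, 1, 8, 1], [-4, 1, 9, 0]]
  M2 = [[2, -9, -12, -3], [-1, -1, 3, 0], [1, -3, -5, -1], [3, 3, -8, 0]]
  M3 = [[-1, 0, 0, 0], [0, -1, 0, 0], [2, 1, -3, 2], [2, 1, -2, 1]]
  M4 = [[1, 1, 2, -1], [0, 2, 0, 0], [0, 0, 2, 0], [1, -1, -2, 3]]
3 classes: {M1, M2}, {M3}, {M4}

Characteristic polynomials: χ_{M1} = (x + 1)^4, χ_{M2} = (x + 1)^4, χ_{M3} = (x + 1)^4, χ_{M4} = (x - 2)^4.

{M1, M2}: invariant factors x + 1, (x + 1)^3.

{M3}: invariant factors x + 1, x + 1, (x + 1)^2.

{M4}: invariant factors x - 2, x - 2, (x - 2)^2.

Matrices are similar if and only if their invariant-factor lists agree; the partition into similarity classes is {M1, M2}, {M3}, {M4}.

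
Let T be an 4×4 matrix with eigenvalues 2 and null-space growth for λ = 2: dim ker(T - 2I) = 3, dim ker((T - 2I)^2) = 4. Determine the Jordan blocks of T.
λ = 2: successive nullity increments [3, 1] count blocks of size ≥ k; block sizes are [2, 1, 1].

Jordan blocks: (2, 2), (2, 1), (2, 1)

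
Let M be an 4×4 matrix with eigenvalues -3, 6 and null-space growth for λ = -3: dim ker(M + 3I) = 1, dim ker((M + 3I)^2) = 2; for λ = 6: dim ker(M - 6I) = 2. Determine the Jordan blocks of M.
λ = -3: successive nullity increments [1, 1] count blocks of size ≥ k; block sizes are [2].
λ = 6: successive nullity increments [2] count blocks of size ≥ k; block sizes are [1, 1].

Jordan blocks: (-3, 2), (6, 1), (6, 1)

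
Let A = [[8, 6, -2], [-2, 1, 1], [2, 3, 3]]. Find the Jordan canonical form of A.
The characteristic polynomial is det(xI - A) = (x - 4)^3, so the eigenvalues are 4 (algebraic multiplicity 3).

For λ = 4: rank(A - 4I) = 1, rank((A - 4I)^2) = 0. The eigenspace has dimension 3 - 1 = 2, so there are 2 Jordan blocks; the rank sequence gives block sizes [2, 1].

Assembling the blocks gives the Jordan form J above.

J = [[4, 1, 0], [0, 4, 0], [0, 0, 4]]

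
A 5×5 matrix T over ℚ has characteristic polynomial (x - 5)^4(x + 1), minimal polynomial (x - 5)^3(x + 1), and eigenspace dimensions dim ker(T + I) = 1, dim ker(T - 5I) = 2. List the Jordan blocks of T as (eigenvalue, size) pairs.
Jordan blocks: (-1, 1), (5, 3), (5, 1)

λ = -1: algebraic multiplicity 1 (exponent in χ_T), largest block size 1 (exponent in m_T), 1 block (geometric multiplicity). This forces block sizes [1].
λ = 5: algebraic multiplicity 4 (exponent in χ_T), largest block size 3 (exponent in m_T), 2 blocks (geometric multiplicity). These force block sizes [3, 1].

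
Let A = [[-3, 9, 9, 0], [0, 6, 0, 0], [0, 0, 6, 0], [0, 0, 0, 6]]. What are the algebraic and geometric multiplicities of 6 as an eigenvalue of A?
The characteristic polynomial is (x - 6)^3(x + 3), so the factor x - 6 appears with exponent 3: the algebraic multiplicity is 3.

rank(A - 6I) = 1, so the eigenspace has dimension 4 - 1 = 3: the geometric multiplicity is 3.

algebraic multiplicity 3, geometric multiplicity 3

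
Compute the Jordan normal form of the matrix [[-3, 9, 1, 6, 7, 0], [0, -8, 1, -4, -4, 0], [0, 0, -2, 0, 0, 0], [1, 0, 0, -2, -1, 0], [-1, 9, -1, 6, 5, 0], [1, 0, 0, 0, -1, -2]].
J = [[-2, 1, 0, 0, 0, 0], [0, -2, 1, 0, 0, 0], [0, 0, -2, 0, 0, 0], [0, 0, 0, -2, 1, 0], [0, 0, 0, 0, -2, 0], [0, 0, 0, 0, 0, -2]]

The characteristic polynomial is det(xI - A) = (x + 2)^6, so the eigenvalues are -2 (algebraic multiplicity 6).

For λ = -2: rank(A + 2I) = 3, rank((A + 2I)^2) = 1, rank((A + 2I)^3) = 0. The eigenspace has dimension 6 - 3 = 3, so there are 3 Jordan blocks; the rank sequence gives block sizes [3, 2, 1].

Assembling the blocks gives the Jordan form J above.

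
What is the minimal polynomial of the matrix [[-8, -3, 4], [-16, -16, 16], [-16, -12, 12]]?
The characteristic polynomial factors as (x + 4)^3. The minimal polynomial is ∏(x - λ)^{k_λ} where k_λ is the size of the largest Jordan block at λ.

For λ = -4: rank(A + 4I) = 1, and the largest Jordan block has size 2 (the smallest k with rank((A + 4I)^k) = rank((A + 4I)^(k+1))).

So m_A(x) = (x + 4)^2.

m_A(x) = (x + 4)^2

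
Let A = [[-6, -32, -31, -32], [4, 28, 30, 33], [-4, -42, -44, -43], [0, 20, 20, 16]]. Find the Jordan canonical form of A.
J = [[-4, 1, 0, 0], [0, -4, 1, 0], [0, 0, -4, 0], [0, 0, 0, 6]]

The characteristic polynomial is det(xI - A) = (x - 6)(x + 4)^3, so the eigenvalues are -4 (algebraic multiplicity 3), 6 (algebraic multiplicity 1).

For λ = -4: rank(A + 4I) = 3, rank((A + 4I)^2) = 2, rank((A + 4I)^3) = 1. The eigenspace has dimension 4 - 3 = 1, so there is 1 Jordan block; the rank sequence gives block sizes [3].

For λ = 6: algebraic multiplicity 1 gives one 1×1 block.

Assembling the blocks gives the Jordan form J above.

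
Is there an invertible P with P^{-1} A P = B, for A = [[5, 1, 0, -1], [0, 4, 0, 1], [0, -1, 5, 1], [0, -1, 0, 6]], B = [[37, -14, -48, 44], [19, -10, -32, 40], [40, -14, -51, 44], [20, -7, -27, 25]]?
No.

trace(A) = 20 but trace(B) = 1. The trace is a similarity invariant, so A and B are not similar.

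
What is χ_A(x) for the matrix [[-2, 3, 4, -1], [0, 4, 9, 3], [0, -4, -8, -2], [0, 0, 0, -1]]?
xI - A = [[x + 2, -3, -4, 1], [0, x - 4, -9, -3], [0, 4, x + 8, 2], [0, 0, 0, x + 1]].

Expanding det(xI - A) along the first row:
det(xI - A) = + (x + 2)·det([[x - 4, -9, -3], [4, x + 8, 2], [0, 0, x + 1]]) - (-3)·det([[0, -9, -3], [0, x + 8, 2], [0, 0, x + 1]]) + (-4)·det([[0, x - 4, -3], [0, 4, 2], [0, 0, x + 1]]) - (1)·det([[0, x - 4, -9], [0, 4, x + 8], [0, 0, 0]]).

Evaluating gives χ_A(x) = x^4 + 7x^3 + 18x^2 + 20x + 8 = (x + 1)(x + 2)^3.

χ_A(x) = (x + 1)(x + 2)^3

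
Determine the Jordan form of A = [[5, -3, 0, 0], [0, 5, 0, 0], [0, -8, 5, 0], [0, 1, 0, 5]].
The characteristic polynomial is det(xI - A) = (x - 5)^4, so the eigenvalues are 5 (algebraic multiplicity 4).

For λ = 5: rank(A - 5I) = 1, rank((A - 5I)^2) = 0. The eigenspace has dimension 4 - 1 = 3, so there are 3 Jordan blocks; the rank sequence gives block sizes [2, 1, 1].

Assembling the blocks gives the Jordan form J above.

J = [[5, 1, 0, 0], [0, 5, 0, 0], [0, 0, 5, 0], [0, 0, 0, 5]]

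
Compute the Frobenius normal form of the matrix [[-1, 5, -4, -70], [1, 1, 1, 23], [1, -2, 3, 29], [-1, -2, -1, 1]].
R = [[0, 0, 0, -4], [1, 0, 0, 8], [0, 1, 0, -8], [0, 0, 1, 4]]

The invariant factors of A (the non-unit diagonal entries of the Smith normal form of xI - A over ℚ[x]) are (x^2 - 2x + 2)^2, each dividing the next. The characteristic polynomial is their product, (x^2 - 2x + 2)^2.

The rational canonical form is the block-diagonal matrix of companion matrices C(f_i):
R = [[0, 0, 0, -4], [1, 0, 0, 8], [0, 1, 0, -8], [0, 0, 1, 4]].

Note the characteristic polynomial does not split into linear factors over ℚ, so A has no Jordan form over ℚ; the rational canonical form exists over any field.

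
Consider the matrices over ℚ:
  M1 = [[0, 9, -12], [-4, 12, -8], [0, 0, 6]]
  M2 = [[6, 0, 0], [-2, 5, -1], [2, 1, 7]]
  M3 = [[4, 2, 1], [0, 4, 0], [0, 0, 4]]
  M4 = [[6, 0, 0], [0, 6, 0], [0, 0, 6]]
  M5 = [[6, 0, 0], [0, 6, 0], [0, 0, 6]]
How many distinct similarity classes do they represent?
Characteristic polynomials: χ_{M1} = (x - 6)^3, χ_{M2} = (x - 6)^3, χ_{M3} = (x - 4)^3, χ_{M4} = (x - 6)^3, χ_{M5} = (x - 6)^3.

{M1, M2}: invariant factors x - 6, (x - 6)^2.

{M3}: invariant factors x - 4, (x - 4)^2.

{M4, M5}: invariant factors x - 6, x - 6, x - 6.

Matrices are similar if and only if their invariant-factor lists agree; the partition into similarity classes is {M1, M2}, {M3}, {M4, M5}.

3 classes: {M1, M2}, {M3}, {M4, M5}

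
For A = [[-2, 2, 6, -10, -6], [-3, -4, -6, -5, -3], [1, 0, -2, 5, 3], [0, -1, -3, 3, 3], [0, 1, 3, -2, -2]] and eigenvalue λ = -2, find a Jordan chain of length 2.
We seek v_1 ∈ ker((A + 2I)^2) \ ker(A + 2I), then set v_{i+1} = (A + 2I) v_i.

One such chain is v_1 = [[0, 1, 0, 0, 0]]^T, v_2 = [[2, -2, 0, -1, 1]]^T. Check: (A + 2I) v_2 = [[0, 0, 0, 0, 0]]^T = 0.

v_1 = [[0, 1, 0, 0, 0]]^T, v_2 = [[2, -2, 0, -1, 1]]^T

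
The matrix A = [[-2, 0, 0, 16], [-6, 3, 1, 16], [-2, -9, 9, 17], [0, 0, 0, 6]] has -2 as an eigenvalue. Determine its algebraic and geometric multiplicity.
algebraic multiplicity 1, geometric multiplicity 1

The characteristic polynomial is (x - 6)^3(x + 2), so the factor x + 2 appears with exponent 1: the algebraic multiplicity is 1.

rank(A + 2I) = 3, so the eigenspace has dimension 4 - 3 = 1: the geometric multiplicity is 1.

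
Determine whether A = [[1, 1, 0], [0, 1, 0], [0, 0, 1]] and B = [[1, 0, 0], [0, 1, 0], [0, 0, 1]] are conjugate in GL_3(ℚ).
No.

Both have characteristic polynomial (x - 1)^3, but the minimal polynomial of A is (x - 1)^2 while the minimal polynomial of B is x - 1. The minimal polynomial is a similarity invariant, so A and B are not similar.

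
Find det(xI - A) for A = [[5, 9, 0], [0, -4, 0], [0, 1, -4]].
xI - A = [[x - 5, -9, 0], [0, x + 4, 0], [0, -1, x + 4]].

Expanding det(xI - A) along the first row:
det(xI - A) = + (x - 5)·det([[x + 4, 0], [-1, x + 4]]) - (-9)·det([[0, 0], [0, x + 4]]) + (0)·det([[0, x + 4], [0, -1]]).

Evaluating gives χ_A(x) = x^3 + 3x^2 - 24x - 80 = (x - 5)(x + 4)^2.

χ_A(x) = (x - 5)(x + 4)^2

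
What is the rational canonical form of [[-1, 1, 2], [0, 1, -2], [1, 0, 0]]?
R = [[0, 0, -4], [1, 0, 3], [0, 1, 0]]

The invariant factors of A (the non-unit diagonal entries of the Smith normal form of xI - A over ℚ[x]) are x^3 - 3x + 4, each dividing the next. The characteristic polynomial is their product, x^3 - 3x + 4.

The rational canonical form is the block-diagonal matrix of companion matrices C(f_i):
R = [[0, 0, -4], [1, 0, 3], [0, 1, 0]].

Note the characteristic polynomial does not split into linear factors over ℚ, so A has no Jordan form over ℚ; the rational canonical form exists over any field.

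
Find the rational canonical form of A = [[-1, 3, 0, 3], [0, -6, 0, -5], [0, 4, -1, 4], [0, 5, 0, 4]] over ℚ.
The invariant factors of A (the non-unit diagonal entries of the Smith normal form of xI - A over ℚ[x]) are x + 1, x + 1, (x + 1)^2, each dividing the next. The characteristic polynomial is their product, (x + 1)^4.

The rational canonical form is the block-diagonal matrix of companion matrices C(f_i):
R = [[-1, 0, 0, 0], [0, -1, 0, 0], [0, 0, 0, -1], [0, 0, 1, -2]].

R = [[-1, 0, 0, 0], [0, -1, 0, 0], [0, 0, 0, -1], [0, 0, 1, -2]]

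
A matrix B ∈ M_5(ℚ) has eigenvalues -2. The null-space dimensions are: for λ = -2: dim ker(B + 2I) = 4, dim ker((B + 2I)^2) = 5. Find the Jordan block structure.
λ = -2: successive nullity increments [4, 1] count blocks of size ≥ k; block sizes are [2, 1, 1, 1].

Jordan blocks: (-2, 2), (-2, 1), (-2, 1), (-2, 1)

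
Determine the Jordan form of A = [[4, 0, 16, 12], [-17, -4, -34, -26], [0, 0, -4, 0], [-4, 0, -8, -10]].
J = [[-4, 1, 0, 0], [0, -4, 0, 0], [0, 0, -4, 0], [0, 0, 0, -2]]

The characteristic polynomial is det(xI - A) = (x + 2)(x + 4)^3, so the eigenvalues are -4 (algebraic multiplicity 3), -2 (algebraic multiplicity 1).

For λ = -4: rank(A + 4I) = 2, rank((A + 4I)^2) = 1. The eigenspace has dimension 4 - 2 = 2, so there are 2 Jordan blocks; the rank sequence gives block sizes [2, 1].

For λ = -2: algebraic multiplicity 1 gives one 1×1 block.

Assembling the blocks gives the Jordan form J above.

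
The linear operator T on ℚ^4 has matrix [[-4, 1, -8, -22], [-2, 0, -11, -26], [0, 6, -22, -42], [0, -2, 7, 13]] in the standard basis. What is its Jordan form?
J = [[-4, 1, 0, 0], [0, -4, 1, 0], [0, 0, -4, 0], [0, 0, 0, -1]]

The characteristic polynomial is det(xI - A) = (x + 1)(x + 4)^3, so the eigenvalues are -4 (algebraic multiplicity 3), -1 (algebraic multiplicity 1).

For λ = -4: rank(A + 4I) = 3, rank((A + 4I)^2) = 2, rank((A + 4I)^3) = 1. The eigenspace has dimension 4 - 3 = 1, so there is 1 Jordan block; the rank sequence gives block sizes [3].

For λ = -1: algebraic multiplicity 1 gives one 1×1 block.

Assembling the blocks gives the Jordan form J above.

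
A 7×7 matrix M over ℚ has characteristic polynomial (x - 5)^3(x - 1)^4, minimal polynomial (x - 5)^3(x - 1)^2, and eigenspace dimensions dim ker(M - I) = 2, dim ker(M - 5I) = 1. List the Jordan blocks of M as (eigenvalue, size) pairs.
λ = 1: algebraic multiplicity 4 (exponent in χ_M), largest block size 2 (exponent in m_M), 2 blocks (geometric multiplicity). These force block sizes [2, 2].
λ = 5: algebraic multiplicity 3 (exponent in χ_M), largest block size 3 (exponent in m_M), 1 block (geometric multiplicity). This forces block sizes [3].

Jordan blocks: (1, 2), (1, 2), (5, 3)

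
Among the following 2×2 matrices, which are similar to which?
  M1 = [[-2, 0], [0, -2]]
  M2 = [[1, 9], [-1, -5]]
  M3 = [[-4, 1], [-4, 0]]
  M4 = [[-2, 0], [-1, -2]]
2 classes: {M1}, {M2, M3, M4}

Characteristic polynomials: χ_{M1} = (x + 2)^2, χ_{M2} = (x + 2)^2, χ_{M3} = (x + 2)^2, χ_{M4} = (x + 2)^2.

{M1}: invariant factors x + 2, x + 2.

{M2, M3, M4}: invariant factors (x + 2)^2.

Matrices are similar if and only if their invariant-factor lists agree; the partition into similarity classes is {M1}, {M2, M3, M4}.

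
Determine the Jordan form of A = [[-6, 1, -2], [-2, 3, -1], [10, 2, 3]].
The characteristic polynomial is det(xI - A) = (x - 1)^2(x + 2), so the eigenvalues are -2 (algebraic multiplicity 1), 1 (algebraic multiplicity 2).

For λ = -2: algebraic multiplicity 1 gives one 1×1 block.

For λ = 1: rank(A - I) = 2, rank((A - I)^2) = 1. The eigenspace has dimension 3 - 2 = 1, so there is 1 Jordan block; the rank sequence gives block sizes [2].

Assembling the blocks gives the Jordan form J above.

J = [[-2, 0, 0], [0, 1, 1], [0, 0, 1]]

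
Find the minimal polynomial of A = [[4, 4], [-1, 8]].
The characteristic polynomial factors as (x - 6)^2. The minimal polynomial is ∏(x - λ)^{k_λ} where k_λ is the size of the largest Jordan block at λ.

For λ = 6: rank(A - 6I) = 1, and the largest Jordan block has size 2 (the smallest k with rank((A - 6I)^k) = rank((A - 6I)^(k+1))).

So m_A(x) = (x - 6)^2.

m_A(x) = (x - 6)^2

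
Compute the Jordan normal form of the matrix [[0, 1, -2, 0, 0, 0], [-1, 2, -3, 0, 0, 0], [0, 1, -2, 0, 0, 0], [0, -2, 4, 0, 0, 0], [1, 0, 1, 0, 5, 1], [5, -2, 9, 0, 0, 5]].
J = [[0, 1, 0, 0, 0, 0], [0, 0, 1, 0, 0, 0], [0, 0, 0, 0, 0, 0], [0, 0, 0, 0, 0, 0], [0, 0, 0, 0, 5, 1], [0, 0, 0, 0, 0, 5]]

The characteristic polynomial is det(xI - A) = x^4(x - 5)^2, so the eigenvalues are 0 (algebraic multiplicity 4), 5 (algebraic multiplicity 2).

For λ = 0: rank(A) = 4, rank(A^2) = 3, rank(A^3) = 2. The eigenspace has dimension 6 - 4 = 2, so there are 2 Jordan blocks; the rank sequence gives block sizes [3, 1].

For λ = 5: rank(A - 5I) = 5, rank((A - 5I)^2) = 4. The eigenspace has dimension 6 - 5 = 1, so there is 1 Jordan block; the rank sequence gives block sizes [2].

Assembling the blocks gives the Jordan form J above.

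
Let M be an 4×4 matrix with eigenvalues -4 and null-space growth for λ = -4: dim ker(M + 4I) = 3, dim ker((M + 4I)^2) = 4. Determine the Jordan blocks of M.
Jordan blocks: (-4, 2), (-4, 1), (-4, 1)

λ = -4: successive nullity increments [3, 1] count blocks of size ≥ k; block sizes are [2, 1, 1].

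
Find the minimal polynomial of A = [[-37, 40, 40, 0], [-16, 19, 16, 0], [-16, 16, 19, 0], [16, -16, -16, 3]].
The characteristic polynomial factors as (x - 3)^3(x + 5). The minimal polynomial is ∏(x - λ)^{k_λ} where k_λ is the size of the largest Jordan block at λ.

For λ = -5: rank(A + 5I) = 3, and the largest Jordan block has size 1 (the smallest k with rank((A + 5I)^k) = rank((A + 5I)^(k+1))).
For λ = 3: rank(A - 3I) = 1, and the largest Jordan block has size 1 (the smallest k with rank((A - 3I)^k) = rank((A - 3I)^(k+1))).

So m_A(x) = (x - 3)(x + 5).

m_A(x) = (x - 3)(x + 5)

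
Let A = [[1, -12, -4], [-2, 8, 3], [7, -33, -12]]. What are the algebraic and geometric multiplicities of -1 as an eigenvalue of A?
algebraic multiplicity 3, geometric multiplicity 1

The characteristic polynomial is (x + 1)^3, so the factor x + 1 appears with exponent 3: the algebraic multiplicity is 3.

rank(A + I) = 2, so the eigenspace has dimension 3 - 2 = 1: the geometric multiplicity is 1.

Since 1 < 3, A is not diagonalizable.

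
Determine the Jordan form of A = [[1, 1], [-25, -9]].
J = [[-4, 1], [0, -4]]

The characteristic polynomial is det(xI - A) = (x + 4)^2, so the eigenvalues are -4 (algebraic multiplicity 2).

For λ = -4: rank(A + 4I) = 1, rank((A + 4I)^2) = 0. The eigenspace has dimension 2 - 1 = 1, so there is 1 Jordan block; the rank sequence gives block sizes [2].

Assembling the blocks gives the Jordan form J above.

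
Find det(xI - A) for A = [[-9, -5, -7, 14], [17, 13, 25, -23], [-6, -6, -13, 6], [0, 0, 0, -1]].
χ_A(x) = (x + 1)^2(x + 4)^2

xI - A = [[x + 9, 5, 7, -14], [-17, x - 13, -25, 23], [6, 6, x + 13, -6], [0, 0, 0, x + 1]].

Expanding det(xI - A) along the first row:
det(xI - A) = + (x + 9)·det([[x - 13, -25, 23], [6, x + 13, -6], [0, 0, x + 1]]) - (5)·det([[-17, -25, 23], [6, x + 13, -6], [0, 0, x + 1]]) + (7)·det([[-17, x - 13, 23], [6, 6, -6], [0, 0, x + 1]]) - (-14)·det([[-17, x - 13, -25], [6, 6, x + 13], [0, 0, 0]]).

Evaluating gives χ_A(x) = x^4 + 10x^3 + 33x^2 + 40x + 16 = (x + 1)^2(x + 4)^2.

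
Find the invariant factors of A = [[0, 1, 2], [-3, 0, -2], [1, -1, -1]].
(x - 1)(x + 1)^2

The Jordan structure of A has elementary divisors (x + 1)^2, (x - 1). Arranging the block sizes at each eigenvalue in decreasing order and taking row products gives the invariant factors.

Invariant factors (smallest first, each dividing the next): (x - 1)(x + 1)^2.

Check: the last factor (x - 1)(x + 1)^2 is the minimal polynomial, and the product (x - 1)(x + 1)^2 is the characteristic polynomial.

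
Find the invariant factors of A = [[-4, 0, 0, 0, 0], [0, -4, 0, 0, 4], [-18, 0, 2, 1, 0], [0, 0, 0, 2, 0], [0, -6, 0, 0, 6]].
x - 2, x(x - 2)^2(x + 4)

The Jordan structure of A has elementary divisors (x + 4), x, (x - 2)^2, (x - 2). Arranging the block sizes at each eigenvalue in decreasing order and taking row products gives the invariant factors.

Invariant factors (smallest first, each dividing the next): x - 2, x(x - 2)^2(x + 4).

Check: the last factor x(x - 2)^2(x + 4) is the minimal polynomial, and the product x(x - 2)^3(x + 4) is the characteristic polynomial.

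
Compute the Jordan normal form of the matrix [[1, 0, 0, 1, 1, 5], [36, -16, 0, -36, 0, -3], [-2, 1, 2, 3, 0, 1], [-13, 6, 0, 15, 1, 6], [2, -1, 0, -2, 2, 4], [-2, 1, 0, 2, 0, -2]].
J = [[-3, 1, 0, 0, 0, 0], [0, -3, 0, 0, 0, 0], [0, 0, 2, 1, 0, 0], [0, 0, 0, 2, 1, 0], [0, 0, 0, 0, 2, 0], [0, 0, 0, 0, 0, 2]]

The characteristic polynomial is det(xI - A) = (x - 2)^4(x + 3)^2, so the eigenvalues are -3 (algebraic multiplicity 2), 2 (algebraic multiplicity 4).

For λ = -3: rank(A + 3I) = 5, rank((A + 3I)^2) = 4. The eigenspace has dimension 6 - 5 = 1, so there is 1 Jordan block; the rank sequence gives block sizes [2].

For λ = 2: rank(A - 2I) = 4, rank((A - 2I)^2) = 3, rank((A - 2I)^3) = 2. The eigenspace has dimension 6 - 4 = 2, so there are 2 Jordan blocks; the rank sequence gives block sizes [3, 1].

Assembling the blocks gives the Jordan form J above.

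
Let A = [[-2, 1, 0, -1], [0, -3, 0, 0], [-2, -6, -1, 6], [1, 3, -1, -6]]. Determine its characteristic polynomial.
χ_A(x) = (x + 3)^4

xI - A = [[x + 2, -1, 0, 1], [0, x + 3, 0, 0], [2, 6, x + 1, -6], [-1, -3, 1, x + 6]].

Expanding det(xI - A) along the first row:
det(xI - A) = + (x + 2)·det([[x + 3, 0, 0], [6, x + 1, -6], [-3, 1, x + 6]]) - (-1)·det([[0, 0, 0], [2, x + 1, -6], [-1, 1, x + 6]]) + (0)·det([[0, x + 3, 0], [2, 6, -6], [-1, -3, x + 6]]) - (1)·det([[0, x + 3, 0], [2, 6, x + 1], [-1, -3, 1]]).

Evaluating gives χ_A(x) = x^4 + 12x^3 + 54x^2 + 108x + 81 = (x + 3)^4.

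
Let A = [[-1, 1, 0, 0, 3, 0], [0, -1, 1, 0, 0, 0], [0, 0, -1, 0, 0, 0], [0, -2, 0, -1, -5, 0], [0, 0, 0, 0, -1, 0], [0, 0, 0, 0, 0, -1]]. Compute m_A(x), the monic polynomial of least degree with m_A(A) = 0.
The characteristic polynomial factors as (x + 1)^6. The minimal polynomial is ∏(x - λ)^{k_λ} where k_λ is the size of the largest Jordan block at λ.

For λ = -1: rank(A + I) = 3, and the largest Jordan block has size 3 (the smallest k with rank((A + I)^k) = rank((A + I)^(k+1))).

So m_A(x) = (x + 1)^3.

m_A(x) = (x + 1)^3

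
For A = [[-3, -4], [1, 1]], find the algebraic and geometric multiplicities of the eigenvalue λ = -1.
The characteristic polynomial is (x + 1)^2, so the factor x + 1 appears with exponent 2: the algebraic multiplicity is 2.

rank(A + I) = 1, so the eigenspace has dimension 2 - 1 = 1: the geometric multiplicity is 1.

Since 1 < 2, A is not diagonalizable.

algebraic multiplicity 2, geometric multiplicity 1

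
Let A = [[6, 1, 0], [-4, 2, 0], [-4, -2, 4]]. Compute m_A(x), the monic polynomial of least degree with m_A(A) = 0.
m_A(x) = (x - 4)^2

The characteristic polynomial factors as (x - 4)^3. The minimal polynomial is ∏(x - λ)^{k_λ} where k_λ is the size of the largest Jordan block at λ.

For λ = 4: rank(A - 4I) = 1, and the largest Jordan block has size 2 (the smallest k with rank((A - 4I)^k) = rank((A - 4I)^(k+1))).

So m_A(x) = (x - 4)^2.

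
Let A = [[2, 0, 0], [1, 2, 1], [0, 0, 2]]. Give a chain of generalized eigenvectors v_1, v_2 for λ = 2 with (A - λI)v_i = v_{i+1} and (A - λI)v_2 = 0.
We seek v_1 ∈ ker((A - 2I)^2) \ ker(A - 2I), then set v_{i+1} = (A - 2I) v_i.

One such chain is v_1 = [[2, -1, -1]]^T, v_2 = [[0, 1, 0]]^T. Check: (A - 2I) v_2 = [[0, 0, 0]]^T = 0.

v_1 = [[2, -1, -1]]^T, v_2 = [[0, 1, 0]]^T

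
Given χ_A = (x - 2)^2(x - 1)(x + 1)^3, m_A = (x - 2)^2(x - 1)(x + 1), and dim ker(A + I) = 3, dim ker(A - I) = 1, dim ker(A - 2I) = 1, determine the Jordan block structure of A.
Jordan blocks: (-1, 1), (-1, 1), (-1, 1), (1, 1), (2, 2)

λ = -1: algebraic multiplicity 3 (exponent in χ_A), largest block size 1 (exponent in m_A), 3 blocks (geometric multiplicity). These force block sizes [1, 1, 1].
λ = 1: algebraic multiplicity 1 (exponent in χ_A), largest block size 1 (exponent in m_A), 1 block (geometric multiplicity). This forces block sizes [1].
λ = 2: algebraic multiplicity 2 (exponent in χ_A), largest block size 2 (exponent in m_A), 1 block (geometric multiplicity). This forces block sizes [2].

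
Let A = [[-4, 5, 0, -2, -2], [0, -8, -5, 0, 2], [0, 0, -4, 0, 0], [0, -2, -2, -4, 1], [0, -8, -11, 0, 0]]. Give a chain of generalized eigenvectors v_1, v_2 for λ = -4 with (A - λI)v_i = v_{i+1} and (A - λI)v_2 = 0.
We seek v_1 ∈ ker((A + 4I)^2) \ ker(A + 4I), then set v_{i+1} = (A + 4I) v_i.

One such chain is v_1 = [[0, 2, 0, 0, 5]]^T, v_2 = [[0, 2, 0, 1, 4]]^T. Check: (A + 4I) v_2 = [[0, 0, 0, 0, 0]]^T = 0.

v_1 = [[0, 2, 0, 0, 5]]^T, v_2 = [[0, 2, 0, 1, 4]]^T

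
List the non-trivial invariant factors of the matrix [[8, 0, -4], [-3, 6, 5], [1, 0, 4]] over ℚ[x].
The Jordan structure of A has elementary divisors (x - 6)^3. Arranging the block sizes at each eigenvalue in decreasing order and taking row products gives the invariant factors.

Invariant factors (smallest first, each dividing the next): (x - 6)^3.

Check: the last factor (x - 6)^3 is the minimal polynomial, and the product (x - 6)^3 is the characteristic polynomial.

(x - 6)^3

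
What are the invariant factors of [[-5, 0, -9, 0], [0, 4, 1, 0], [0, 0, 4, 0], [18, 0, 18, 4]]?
x - 4, (x - 4)^2(x + 5)

The Jordan structure of A has elementary divisors (x + 5), (x - 4)^2, (x - 4). Arranging the block sizes at each eigenvalue in decreasing order and taking row products gives the invariant factors.

Invariant factors (smallest first, each dividing the next): x - 4, (x - 4)^2(x + 5).

Check: the last factor (x - 4)^2(x + 5) is the minimal polynomial, and the product (x - 4)^3(x + 5) is the characteristic polynomial.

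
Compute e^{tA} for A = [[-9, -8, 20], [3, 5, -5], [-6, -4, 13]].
e^{tA} = [[(1 - 12*t)*e^{3*t}, -8*t*e^{3*t}, 20*t*e^{3*t}], [3*t*e^{3*t}, (2*t + 1)*e^{3*t}, -5*t*e^{3*t}], [-6*t*e^{3*t}, -4*t*e^{3*t}, (10*t + 1)*e^{3*t}]]

A has Jordan form J = [[3, 1, 0], [0, 3, 0], [0, 0, 3]] with A = PJP^{-1}, so e^{tA} = P e^{tJ} P^{-1}.

For a Jordan block J_k(λ), e^{tJ_k(λ)} = e^{λt} · (I + tN + t^2 N^2/2! + ... + t^{k-1} N^{k-1}/(k-1)!) where N is the nilpotent superdiagonal part.

Assembling the blocks and conjugating back gives the entries of e^{tA} as shown above.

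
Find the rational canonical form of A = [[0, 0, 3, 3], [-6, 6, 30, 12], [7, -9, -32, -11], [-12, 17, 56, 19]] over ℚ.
The invariant factors of A (the non-unit diagonal entries of the Smith normal form of xI - A over ℚ[x]) are x + 3, (x + 3)(x^2 + x - 4), each dividing the next. The characteristic polynomial is their product, (x + 3)^2(x^2 + x - 4).

The rational canonical form is the block-diagonal matrix of companion matrices C(f_i):
R = [[-3, 0, 0, 0], [0, 0, 0, 12], [0, 1, 0, 1], [0, 0, 1, -4]].

Note the characteristic polynomial does not split into linear factors over ℚ, so A has no Jordan form over ℚ; the rational canonical form exists over any field.

R = [[-3, 0, 0, 0], [0, 0, 0, 12], [0, 1, 0, 1], [0, 0, 1, -4]]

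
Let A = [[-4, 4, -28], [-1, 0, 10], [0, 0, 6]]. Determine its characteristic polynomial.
xI - A = [[x + 4, -4, 28], [1, x, -10], [0, 0, x - 6]].

Expanding det(xI - A) along the first row:
det(xI - A) = + (x + 4)·det([[x, -10], [0, x - 6]]) - (-4)·det([[1, -10], [0, x - 6]]) + (28)·det([[1, x], [0, 0]]).

Evaluating gives χ_A(x) = x^3 - 2x^2 - 20x - 24 = (x - 6)(x + 2)^2.

χ_A(x) = (x - 6)(x + 2)^2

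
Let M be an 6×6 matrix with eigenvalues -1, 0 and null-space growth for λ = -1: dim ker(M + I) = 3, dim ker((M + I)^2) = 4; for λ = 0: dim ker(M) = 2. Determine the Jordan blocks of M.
Jordan blocks: (-1, 2), (-1, 1), (-1, 1), (0, 1), (0, 1)

λ = -1: successive nullity increments [3, 1] count blocks of size ≥ k; block sizes are [2, 1, 1].
λ = 0: successive nullity increments [2] count blocks of size ≥ k; block sizes are [1, 1].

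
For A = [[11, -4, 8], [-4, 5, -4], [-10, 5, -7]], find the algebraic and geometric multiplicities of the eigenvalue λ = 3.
The characteristic polynomial is (x - 3)^3, so the factor x - 3 appears with exponent 3: the algebraic multiplicity is 3.

rank(A - 3I) = 1, so the eigenspace has dimension 3 - 1 = 2: the geometric multiplicity is 2.

Since 2 < 3, A is not diagonalizable.

algebraic multiplicity 3, geometric multiplicity 2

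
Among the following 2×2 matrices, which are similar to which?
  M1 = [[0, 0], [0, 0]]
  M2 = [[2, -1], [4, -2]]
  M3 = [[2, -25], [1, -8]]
3 classes: {M1}, {M2}, {M3}

Characteristic polynomials: χ_{M1} = x^2, χ_{M2} = x^2, χ_{M3} = (x + 3)^2.

{M1}: invariant factors x, x.

{M2}: invariant factors x^2.

{M3}: invariant factors (x + 3)^2.

Matrices are similar if and only if their invariant-factor lists agree; the partition into similarity classes is {M1}, {M2}, {M3}.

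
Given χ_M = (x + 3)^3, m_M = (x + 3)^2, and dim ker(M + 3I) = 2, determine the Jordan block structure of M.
λ = -3: algebraic multiplicity 3 (exponent in χ_M), largest block size 2 (exponent in m_M), 2 blocks (geometric multiplicity). These force block sizes [2, 1].

Jordan blocks: (-3, 2), (-3, 1)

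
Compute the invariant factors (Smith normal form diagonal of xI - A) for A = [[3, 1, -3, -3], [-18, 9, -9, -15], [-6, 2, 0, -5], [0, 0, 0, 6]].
(x - 6)^2(x - 3)^2

The Jordan structure of A has elementary divisors (x - 3)^2, (x - 6)^2. Arranging the block sizes at each eigenvalue in decreasing order and taking row products gives the invariant factors.

Invariant factors (smallest first, each dividing the next): (x - 6)^2(x - 3)^2.

Check: the last factor (x - 6)^2(x - 3)^2 is the minimal polynomial, and the product (x - 6)^2(x - 3)^2 is the characteristic polynomial.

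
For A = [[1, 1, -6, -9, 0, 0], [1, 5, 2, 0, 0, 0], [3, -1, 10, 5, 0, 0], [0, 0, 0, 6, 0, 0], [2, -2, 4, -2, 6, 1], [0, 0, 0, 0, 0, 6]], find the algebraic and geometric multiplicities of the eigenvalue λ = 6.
algebraic multiplicity 5, geometric multiplicity 2

The characteristic polynomial is (x - 6)^5(x - 4), so the factor x - 6 appears with exponent 5: the algebraic multiplicity is 5.

rank(A - 6I) = 4, so the eigenspace has dimension 6 - 4 = 2: the geometric multiplicity is 2.

Since 2 < 5, A is not diagonalizable.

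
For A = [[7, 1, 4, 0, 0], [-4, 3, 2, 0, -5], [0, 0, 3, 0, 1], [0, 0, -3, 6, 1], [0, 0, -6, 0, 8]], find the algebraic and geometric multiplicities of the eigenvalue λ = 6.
The characteristic polynomial is (x - 6)^2(x - 5)^3, so the factor x - 6 appears with exponent 2: the algebraic multiplicity is 2.

rank(A - 6I) = 3, so the eigenspace has dimension 5 - 3 = 2: the geometric multiplicity is 2.

algebraic multiplicity 2, geometric multiplicity 2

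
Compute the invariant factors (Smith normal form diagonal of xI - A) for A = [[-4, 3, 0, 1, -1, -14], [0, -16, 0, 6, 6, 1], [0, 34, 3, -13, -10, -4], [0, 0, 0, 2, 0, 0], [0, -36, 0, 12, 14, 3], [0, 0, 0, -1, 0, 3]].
The Jordan structure of A has elementary divisors (x + 4)^2, (x - 2)^2, (x - 3), (x - 3). Arranging the block sizes at each eigenvalue in decreasing order and taking row products gives the invariant factors.

Invariant factors (smallest first, each dividing the next): x - 3, (x - 3)(x - 2)^2(x + 4)^2.

Check: the last factor (x - 3)(x - 2)^2(x + 4)^2 is the minimal polynomial, and the product (x - 3)^2(x - 2)^2(x + 4)^2 is the characteristic polynomial.

x - 3, (x - 3)(x - 2)^2(x + 4)^2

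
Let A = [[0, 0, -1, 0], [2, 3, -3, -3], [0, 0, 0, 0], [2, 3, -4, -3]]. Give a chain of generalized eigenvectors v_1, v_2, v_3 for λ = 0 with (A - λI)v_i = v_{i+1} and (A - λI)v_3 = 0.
v_1 = [[2, 0, 1, 0]]^T, v_2 = [[-1, 1, 0, 0]]^T, v_3 = [[0, 1, 0, 1]]^T

We seek v_1 ∈ ker(A^3) \ ker(A^2), then set v_{i+1} = A v_i.

One such chain is v_1 = [[2, 0, 1, 0]]^T, v_2 = [[-1, 1, 0, 0]]^T, v_3 = [[0, 1, 0, 1]]^T. Check: A v_3 = [[0, 0, 0, 0]]^T = 0.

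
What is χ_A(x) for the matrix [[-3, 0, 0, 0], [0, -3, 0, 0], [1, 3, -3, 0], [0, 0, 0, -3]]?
χ_A(x) = (x + 3)^4

xI - A = [[x + 3, 0, 0, 0], [0, x + 3, 0, 0], [-1, -3, x + 3, 0], [0, 0, 0, x + 3]].

Expanding det(xI - A) along the first row:
det(xI - A) = + (x + 3)·det([[x + 3, 0, 0], [-3, x + 3, 0], [0, 0, x + 3]]) - (0)·det([[0, 0, 0], [-1, x + 3, 0], [0, 0, x + 3]]) + (0)·det([[0, x + 3, 0], [-1, -3, 0], [0, 0, x + 3]]) - (0)·det([[0, x + 3, 0], [-1, -3, x + 3], [0, 0, 0]]).

Evaluating gives χ_A(x) = x^4 + 12x^3 + 54x^2 + 108x + 81 = (x + 3)^4.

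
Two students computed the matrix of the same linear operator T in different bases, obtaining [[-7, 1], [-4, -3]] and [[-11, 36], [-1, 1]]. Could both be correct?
Yes.

Two matrices over a field are similar if and only if they have the same invariant factors.

Both A and B have characteristic polynomial (x + 5)^2 and minimal polynomial (x + 5)^2. Computing further, both have invariant factors (x + 5)^2. Hence A and B are similar.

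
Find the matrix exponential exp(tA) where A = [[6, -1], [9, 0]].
e^{tA} = [[(3*t + 1)*e^{3*t}, -t*e^{3*t}], [9*t*e^{3*t}, (1 - 3*t)*e^{3*t}]]

A has Jordan form J = [[3, 1], [0, 3]] with A = PJP^{-1}, so e^{tA} = P e^{tJ} P^{-1}.

For a Jordan block J_k(λ), e^{tJ_k(λ)} = e^{λt} · (I + tN + t^2 N^2/2! + ... + t^{k-1} N^{k-1}/(k-1)!) where N is the nilpotent superdiagonal part.

Assembling the blocks and conjugating back gives the entries of e^{tA} as shown above.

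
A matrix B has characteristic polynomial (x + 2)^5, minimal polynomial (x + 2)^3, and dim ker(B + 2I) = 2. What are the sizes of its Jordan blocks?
λ = -2: algebraic multiplicity 5 (exponent in χ_B), largest block size 3 (exponent in m_B), 2 blocks (geometric multiplicity). These force block sizes [3, 2].

Jordan blocks: (-2, 3), (-2, 2)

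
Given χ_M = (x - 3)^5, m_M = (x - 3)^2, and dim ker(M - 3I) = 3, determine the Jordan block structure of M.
Jordan blocks: (3, 2), (3, 2), (3, 1)

λ = 3: algebraic multiplicity 5 (exponent in χ_M), largest block size 2 (exponent in m_M), 3 blocks (geometric multiplicity). These force block sizes [2, 2, 1].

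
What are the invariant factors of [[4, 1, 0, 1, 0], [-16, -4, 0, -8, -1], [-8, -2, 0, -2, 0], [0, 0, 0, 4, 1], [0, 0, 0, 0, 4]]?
x, x^2(x - 4)^2

The Jordan structure of A has elementary divisors x^2, x, (x - 4)^2. Arranging the block sizes at each eigenvalue in decreasing order and taking row products gives the invariant factors.

Invariant factors (smallest first, each dividing the next): x, x^2(x - 4)^2.

Check: the last factor x^2(x - 4)^2 is the minimal polynomial, and the product x^3(x - 4)^2 is the characteristic polynomial.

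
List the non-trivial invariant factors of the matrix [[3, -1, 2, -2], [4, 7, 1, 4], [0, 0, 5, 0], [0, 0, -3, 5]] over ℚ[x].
x - 5, (x - 5)^3

The Jordan structure of A has elementary divisors (x - 5)^3, (x - 5). Arranging the block sizes at each eigenvalue in decreasing order and taking row products gives the invariant factors.

Invariant factors (smallest first, each dividing the next): x - 5, (x - 5)^3.

Check: the last factor (x - 5)^3 is the minimal polynomial, and the product (x - 5)^4 is the characteristic polynomial.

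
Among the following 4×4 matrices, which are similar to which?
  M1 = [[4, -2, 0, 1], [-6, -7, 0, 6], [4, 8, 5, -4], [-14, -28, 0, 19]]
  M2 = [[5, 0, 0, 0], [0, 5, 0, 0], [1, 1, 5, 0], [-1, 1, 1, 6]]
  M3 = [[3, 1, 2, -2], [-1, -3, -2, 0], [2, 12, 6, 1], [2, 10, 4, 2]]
Characteristic polynomials: χ_{M1} = (x - 6)(x - 5)^3, χ_{M2} = (x - 6)(x - 5)^3, χ_{M3} = (x - 2)^4.

{M1}: invariant factors x - 5, x - 5, (x - 6)(x - 5).

{M2}: invariant factors x - 5, (x - 6)(x - 5)^2.

{M3}: invariant factors (x - 2)^2, (x - 2)^2.

Matrices are similar if and only if their invariant-factor lists agree; the partition into similarity classes is {M1}, {M2}, {M3}.

3 classes: {M1}, {M2}, {M3}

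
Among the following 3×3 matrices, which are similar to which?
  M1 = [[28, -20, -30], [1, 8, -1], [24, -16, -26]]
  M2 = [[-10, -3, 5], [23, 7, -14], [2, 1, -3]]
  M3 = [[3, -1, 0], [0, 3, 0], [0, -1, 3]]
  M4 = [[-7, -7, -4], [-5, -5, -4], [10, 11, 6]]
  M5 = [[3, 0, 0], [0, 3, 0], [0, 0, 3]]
Characteristic polynomials: χ_{M1} = (x - 6)^2(x + 2), χ_{M2} = (x + 2)^3, χ_{M3} = (x - 3)^3, χ_{M4} = (x + 2)^3, χ_{M5} = (x - 3)^3.

{M1}: invariant factors (x - 6)^2(x + 2).

{M2, M4}: invariant factors (x + 2)^3.

{M3}: invariant factors x - 3, (x - 3)^2.

{M5}: invariant factors x - 3, x - 3, x - 3.

Matrices are similar if and only if their invariant-factor lists agree; the partition into similarity classes is {M1}, {M2, M4}, {M3}, {M5}.

4 classes: {M1}, {M2, M4}, {M3}, {M5}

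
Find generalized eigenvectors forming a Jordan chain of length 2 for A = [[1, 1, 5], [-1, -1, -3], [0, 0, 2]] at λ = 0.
We seek v_1 ∈ ker(A^2) \ ker(A), then set v_{i+1} = A v_i.

One such chain is v_1 = [[0, 1, 0]]^T, v_2 = [[1, -1, 0]]^T. Check: A v_2 = [[0, 0, 0]]^T = 0.

v_1 = [[0, 1, 0]]^T, v_2 = [[1, -1, 0]]^T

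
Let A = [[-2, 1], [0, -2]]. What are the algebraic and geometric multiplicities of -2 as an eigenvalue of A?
algebraic multiplicity 2, geometric multiplicity 1

The characteristic polynomial is (x + 2)^2, so the factor x + 2 appears with exponent 2: the algebraic multiplicity is 2.

rank(A + 2I) = 1, so the eigenspace has dimension 2 - 1 = 1: the geometric multiplicity is 1.

Since 1 < 2, A is not diagonalizable.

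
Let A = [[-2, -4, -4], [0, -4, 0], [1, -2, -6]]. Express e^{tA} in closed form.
A has Jordan form J = [[-4, 1, 0], [0, -4, 0], [0, 0, -4]] with A = PJP^{-1}, so e^{tA} = P e^{tJ} P^{-1}.

For a Jordan block J_k(λ), e^{tJ_k(λ)} = e^{λt} · (I + tN + t^2 N^2/2! + ... + t^{k-1} N^{k-1}/(k-1)!) where N is the nilpotent superdiagonal part.

Assembling the blocks and conjugating back gives the entries of e^{tA} as shown above.

e^{tA} = [[(2*t + 1)*e^{-4*t}, -4*t*e^{-4*t}, -4*t*e^{-4*t}], [0, e^{-4*t}, 0], [t*e^{-4*t}, -2*t*e^{-4*t}, (1 - 2*t)*e^{-4*t}]]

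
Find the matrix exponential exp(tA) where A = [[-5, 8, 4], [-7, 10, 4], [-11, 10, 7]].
A has Jordan form J = [[2, 0, 0], [0, 5, 1], [0, 0, 5]] with A = PJP^{-1}, so e^{tA} = P e^{tJ} P^{-1}.

For a Jordan block J_k(λ), e^{tJ_k(λ)} = e^{λt} · (I + tN + t^2 N^2/2! + ... + t^{k-1} N^{k-1}/(k-1)!) where N is the nilpotent superdiagonal part.

Assembling the blocks and conjugating back gives the entries of e^{tA} as shown above.

e^{tA} = [[(1 - 10*t)*e^{5*t}, 8*t*e^{5*t}, 4*t*e^{5*t}], [-10*t*e^{5*t} + e^{5*t} - e^{2*t}, 8*t*e^{5*t} + e^{2*t}, 4*t*e^{5*t}], [(-5*t*e^{3*t} - 2*e^{3*t} + 2)*e^{2*t}, 2*(2*t*e^{3*t} + e^{3*t} - 1)*e^{2*t}, (2*t + 1)*e^{5*t}]]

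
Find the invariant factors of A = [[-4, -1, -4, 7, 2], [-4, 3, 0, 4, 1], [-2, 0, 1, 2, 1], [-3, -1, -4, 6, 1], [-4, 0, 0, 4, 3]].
The Jordan structure of A has elementary divisors (x - 1)^2, (x - 1), (x - 3)^2. Arranging the block sizes at each eigenvalue in decreasing order and taking row products gives the invariant factors.

Invariant factors (smallest first, each dividing the next): x - 1, (x - 3)^2(x - 1)^2.

Check: the last factor (x - 3)^2(x - 1)^2 is the minimal polynomial, and the product (x - 3)^2(x - 1)^3 is the characteristic polynomial.

x - 1, (x - 3)^2(x - 1)^2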